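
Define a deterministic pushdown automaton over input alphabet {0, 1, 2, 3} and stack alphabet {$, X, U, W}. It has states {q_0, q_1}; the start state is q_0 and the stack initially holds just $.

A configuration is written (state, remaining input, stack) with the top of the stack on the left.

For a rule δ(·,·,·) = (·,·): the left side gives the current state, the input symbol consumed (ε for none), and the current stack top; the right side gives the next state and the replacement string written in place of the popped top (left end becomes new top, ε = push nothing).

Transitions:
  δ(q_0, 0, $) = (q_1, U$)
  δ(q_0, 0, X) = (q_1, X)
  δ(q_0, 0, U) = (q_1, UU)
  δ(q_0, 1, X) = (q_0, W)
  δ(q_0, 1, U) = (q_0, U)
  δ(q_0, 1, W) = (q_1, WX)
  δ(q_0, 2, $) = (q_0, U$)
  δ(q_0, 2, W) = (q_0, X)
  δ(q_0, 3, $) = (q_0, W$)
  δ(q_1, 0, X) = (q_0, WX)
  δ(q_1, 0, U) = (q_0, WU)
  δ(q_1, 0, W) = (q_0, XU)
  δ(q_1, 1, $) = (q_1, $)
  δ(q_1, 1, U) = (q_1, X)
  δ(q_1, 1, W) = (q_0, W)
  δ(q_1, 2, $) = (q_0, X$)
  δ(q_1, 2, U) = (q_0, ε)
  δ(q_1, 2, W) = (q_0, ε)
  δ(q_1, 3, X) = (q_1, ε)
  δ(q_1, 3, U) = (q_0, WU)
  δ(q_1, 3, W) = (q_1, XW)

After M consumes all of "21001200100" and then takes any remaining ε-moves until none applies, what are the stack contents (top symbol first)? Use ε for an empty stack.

(q_0, 21001200100, $) ⊢ (q_0, 1001200100, U$) ⊢ (q_0, 001200100, U$) ⊢ (q_1, 01200100, UU$) ⊢ (q_0, 1200100, WUU$) ⊢ (q_1, 200100, WXUU$) ⊢ (q_0, 00100, XUU$) ⊢ (q_1, 0100, XUU$) ⊢ (q_0, 100, WXUU$) ⊢ (q_1, 00, WXXUU$) ⊢ (q_0, 0, XUXXUU$) ⊢ (q_1, ε, XUXXUU$)
All input consumed in state q_1 with stack XUXXUU$.

XUXXUU$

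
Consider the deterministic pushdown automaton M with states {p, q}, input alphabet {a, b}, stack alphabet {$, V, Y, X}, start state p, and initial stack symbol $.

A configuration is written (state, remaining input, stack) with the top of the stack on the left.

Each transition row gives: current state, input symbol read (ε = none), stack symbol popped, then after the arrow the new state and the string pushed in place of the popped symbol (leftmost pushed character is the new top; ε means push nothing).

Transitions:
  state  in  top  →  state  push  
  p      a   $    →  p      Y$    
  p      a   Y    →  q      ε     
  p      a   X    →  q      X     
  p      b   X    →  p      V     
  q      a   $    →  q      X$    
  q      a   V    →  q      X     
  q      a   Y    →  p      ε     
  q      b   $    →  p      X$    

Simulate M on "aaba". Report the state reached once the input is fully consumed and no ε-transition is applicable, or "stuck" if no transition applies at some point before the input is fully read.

q

(p, aaba, $)
  read a, top $: go to p, push Y$ → (p, aba, Y$)
  read a, top Y: go to q, push ε → (q, ba, $)
  read b, top $: go to p, push X$ → (p, a, X$)
  read a, top X: go to q, push X → (q, ε, X$)
All input consumed; M is in state q.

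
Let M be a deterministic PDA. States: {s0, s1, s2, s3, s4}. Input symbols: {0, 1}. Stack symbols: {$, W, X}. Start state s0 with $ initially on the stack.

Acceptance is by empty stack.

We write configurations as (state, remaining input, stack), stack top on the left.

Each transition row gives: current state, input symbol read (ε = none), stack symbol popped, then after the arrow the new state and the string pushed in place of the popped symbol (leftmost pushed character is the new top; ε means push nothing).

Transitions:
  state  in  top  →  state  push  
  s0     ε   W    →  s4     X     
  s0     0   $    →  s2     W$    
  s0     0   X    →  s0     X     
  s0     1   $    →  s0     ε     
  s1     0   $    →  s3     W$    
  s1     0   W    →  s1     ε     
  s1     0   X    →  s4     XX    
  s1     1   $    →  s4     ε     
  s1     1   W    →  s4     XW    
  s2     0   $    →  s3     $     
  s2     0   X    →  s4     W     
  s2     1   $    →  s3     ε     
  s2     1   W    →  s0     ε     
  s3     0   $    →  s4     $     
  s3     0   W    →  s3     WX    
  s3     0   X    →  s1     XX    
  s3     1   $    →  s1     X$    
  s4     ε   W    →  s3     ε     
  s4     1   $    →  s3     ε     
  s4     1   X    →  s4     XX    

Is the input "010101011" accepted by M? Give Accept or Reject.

Accept

(s0, 010101011, $)
  read 0, top $: go to s2, push W$ → (s2, 10101011, W$)
  read 1, top W: go to s0, push ε → (s0, 0101011, $)
  read 0, top $: go to s2, push W$ → (s2, 101011, W$)
  read 1, top W: go to s0, push ε → (s0, 01011, $)
  read 0, top $: go to s2, push W$ → (s2, 1011, W$)
  read 1, top W: go to s0, push ε → (s0, 011, $)
  read 0, top $: go to s2, push W$ → (s2, 11, W$)
  read 1, top W: go to s0, push ε → (s0, 1, $)
  read 1, top $: go to s0, push ε → (s0, ε, ε)
All input consumed and the stack is empty.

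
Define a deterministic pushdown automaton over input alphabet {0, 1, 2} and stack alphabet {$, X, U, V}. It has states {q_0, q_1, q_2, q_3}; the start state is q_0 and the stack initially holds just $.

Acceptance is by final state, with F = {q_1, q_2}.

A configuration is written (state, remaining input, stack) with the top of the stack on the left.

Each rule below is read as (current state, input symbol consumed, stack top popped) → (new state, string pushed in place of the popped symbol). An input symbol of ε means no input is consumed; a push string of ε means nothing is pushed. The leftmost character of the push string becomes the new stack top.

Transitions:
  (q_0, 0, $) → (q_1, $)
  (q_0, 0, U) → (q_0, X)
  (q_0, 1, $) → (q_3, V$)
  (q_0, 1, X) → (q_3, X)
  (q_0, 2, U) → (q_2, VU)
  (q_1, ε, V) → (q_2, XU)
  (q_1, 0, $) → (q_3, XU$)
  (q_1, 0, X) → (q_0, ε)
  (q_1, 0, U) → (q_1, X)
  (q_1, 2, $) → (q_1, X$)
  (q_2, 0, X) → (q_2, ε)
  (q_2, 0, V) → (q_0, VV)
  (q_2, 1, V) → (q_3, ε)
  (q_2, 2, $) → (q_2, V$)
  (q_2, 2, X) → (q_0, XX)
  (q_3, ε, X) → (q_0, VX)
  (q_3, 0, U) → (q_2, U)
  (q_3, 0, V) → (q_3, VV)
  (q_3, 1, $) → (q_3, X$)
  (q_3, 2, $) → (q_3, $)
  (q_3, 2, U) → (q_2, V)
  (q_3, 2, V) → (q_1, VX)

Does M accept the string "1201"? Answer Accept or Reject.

(q_0, 1201, $) ⊢ (q_3, 201, V$) ⊢ (q_1, 01, VX$) ⊢ (q_2, 01, XUX$) ⊢ (q_2, 1, UX$)
No transition applies at (q_2, 1, UX$); input not fully consumed.

Reject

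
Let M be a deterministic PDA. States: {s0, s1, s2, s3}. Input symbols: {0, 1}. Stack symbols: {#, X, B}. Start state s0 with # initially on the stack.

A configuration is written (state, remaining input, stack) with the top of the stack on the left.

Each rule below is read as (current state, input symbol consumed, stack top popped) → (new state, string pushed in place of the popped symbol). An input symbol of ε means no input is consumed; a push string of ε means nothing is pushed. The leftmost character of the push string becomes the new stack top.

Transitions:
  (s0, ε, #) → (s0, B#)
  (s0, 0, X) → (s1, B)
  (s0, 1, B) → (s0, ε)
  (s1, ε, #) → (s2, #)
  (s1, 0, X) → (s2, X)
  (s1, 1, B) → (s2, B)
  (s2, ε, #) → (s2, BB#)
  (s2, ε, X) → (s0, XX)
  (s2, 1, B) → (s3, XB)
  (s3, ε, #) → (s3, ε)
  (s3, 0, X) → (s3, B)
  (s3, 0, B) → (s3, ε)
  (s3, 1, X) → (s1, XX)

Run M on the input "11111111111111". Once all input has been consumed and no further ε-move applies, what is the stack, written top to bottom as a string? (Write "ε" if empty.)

B#

(s0, 11111111111111, #)
  ε-move, top #: go to s0, push B# → (s0, 11111111111111, B#)
  read 1, top B: go to s0, push ε → (s0, 1111111111111, #)
  ε-move, top #: go to s0, push B# → (s0, 1111111111111, B#)
  read 1, top B: go to s0, push ε → (s0, 111111111111, #)
  ε-move, top #: go to s0, push B# → (s0, 111111111111, B#)
  read 1, top B: go to s0, push ε → (s0, 11111111111, #)
  ε-move, top #: go to s0, push B# → (s0, 11111111111, B#)
  read 1, top B: go to s0, push ε → (s0, 1111111111, #)
  ε-move, top #: go to s0, push B# → (s0, 1111111111, B#)
  read 1, top B: go to s0, push ε → (s0, 111111111, #)
  ε-move, top #: go to s0, push B# → (s0, 111111111, B#)
  read 1, top B: go to s0, push ε → (s0, 11111111, #)
  ε-move, top #: go to s0, push B# → (s0, 11111111, B#)
  read 1, top B: go to s0, push ε → (s0, 1111111, #)
  ε-move, top #: go to s0, push B# → (s0, 1111111, B#)
  read 1, top B: go to s0, push ε → (s0, 111111, #)
  ε-move, top #: go to s0, push B# → (s0, 111111, B#)
  read 1, top B: go to s0, push ε → (s0, 11111, #)
  ε-move, top #: go to s0, push B# → (s0, 11111, B#)
  read 1, top B: go to s0, push ε → (s0, 1111, #)
  ε-move, top #: go to s0, push B# → (s0, 1111, B#)
  read 1, top B: go to s0, push ε → (s0, 111, #)
  ε-move, top #: go to s0, push B# → (s0, 111, B#)
  read 1, top B: go to s0, push ε → (s0, 11, #)
  ε-move, top #: go to s0, push B# → (s0, 11, B#)
  read 1, top B: go to s0, push ε → (s0, 1, #)
  ε-move, top #: go to s0, push B# → (s0, 1, B#)
  read 1, top B: go to s0, push ε → (s0, ε, #)
  ε-move, top #: go to s0, push B# → (s0, ε, B#)
All input consumed in state s0 with stack B#.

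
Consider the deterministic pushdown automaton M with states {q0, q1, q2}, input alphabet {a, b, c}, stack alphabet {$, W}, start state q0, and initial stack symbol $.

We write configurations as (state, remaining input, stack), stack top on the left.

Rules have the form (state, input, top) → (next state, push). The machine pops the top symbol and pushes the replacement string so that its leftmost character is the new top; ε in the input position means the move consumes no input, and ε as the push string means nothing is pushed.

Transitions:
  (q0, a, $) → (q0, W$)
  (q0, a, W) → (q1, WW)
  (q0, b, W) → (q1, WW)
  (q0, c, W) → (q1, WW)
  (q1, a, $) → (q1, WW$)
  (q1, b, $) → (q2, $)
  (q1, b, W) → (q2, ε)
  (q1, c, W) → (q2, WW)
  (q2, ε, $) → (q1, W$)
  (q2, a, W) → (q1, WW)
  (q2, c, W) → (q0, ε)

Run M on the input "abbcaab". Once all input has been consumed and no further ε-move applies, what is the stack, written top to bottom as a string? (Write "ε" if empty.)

W$

(q0, abbcaab, $) ⊢ (q0, bbcaab, W$) ⊢ (q1, bcaab, WW$) ⊢ (q2, caab, W$) ⊢ (q0, aab, $) ⊢ (q0, ab, W$) ⊢ (q1, b, WW$) ⊢ (q2, ε, W$)
All input consumed in state q2 with stack W$.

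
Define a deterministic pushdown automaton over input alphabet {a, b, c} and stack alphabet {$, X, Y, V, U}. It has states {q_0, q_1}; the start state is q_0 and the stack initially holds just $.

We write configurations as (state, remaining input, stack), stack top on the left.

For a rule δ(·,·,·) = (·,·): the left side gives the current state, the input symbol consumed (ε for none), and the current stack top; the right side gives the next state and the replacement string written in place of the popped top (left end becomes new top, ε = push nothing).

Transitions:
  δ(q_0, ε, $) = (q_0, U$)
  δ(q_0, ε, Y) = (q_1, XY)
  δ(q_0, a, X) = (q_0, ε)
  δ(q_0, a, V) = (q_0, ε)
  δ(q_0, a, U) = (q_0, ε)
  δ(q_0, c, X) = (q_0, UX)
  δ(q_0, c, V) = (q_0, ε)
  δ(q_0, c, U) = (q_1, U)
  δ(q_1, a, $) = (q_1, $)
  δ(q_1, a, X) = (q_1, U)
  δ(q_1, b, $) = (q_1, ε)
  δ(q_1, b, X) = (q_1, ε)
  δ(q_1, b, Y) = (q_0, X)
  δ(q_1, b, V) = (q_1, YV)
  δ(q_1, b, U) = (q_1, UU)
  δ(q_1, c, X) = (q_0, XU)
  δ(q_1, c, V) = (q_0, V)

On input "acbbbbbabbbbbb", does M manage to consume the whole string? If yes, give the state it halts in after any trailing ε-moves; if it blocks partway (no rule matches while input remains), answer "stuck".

stuck

(q_0, acbbbbbabbbbbb, $)
  ε-move, top $: go to q_0, push U$ → (q_0, acbbbbbabbbbbb, U$)
  read a, top U: go to q_0, push ε → (q_0, cbbbbbabbbbbb, $)
  ε-move, top $: go to q_0, push U$ → (q_0, cbbbbbabbbbbb, U$)
  read c, top U: go to q_1, push U → (q_1, bbbbbabbbbbb, U$)
  read b, top U: go to q_1, push UU → (q_1, bbbbabbbbbb, UU$)
  read b, top U: go to q_1, push UU → (q_1, bbbabbbbbb, UUU$)
  read b, top U: go to q_1, push UU → (q_1, bbabbbbbb, UUUU$)
  read b, top U: go to q_1, push UU → (q_1, babbbbbb, UUUUU$)
  read b, top U: go to q_1, push UU → (q_1, abbbbbb, UUUUUU$)
No transition for (q_1, a, top U); M blocks with input abbbbbb remaining.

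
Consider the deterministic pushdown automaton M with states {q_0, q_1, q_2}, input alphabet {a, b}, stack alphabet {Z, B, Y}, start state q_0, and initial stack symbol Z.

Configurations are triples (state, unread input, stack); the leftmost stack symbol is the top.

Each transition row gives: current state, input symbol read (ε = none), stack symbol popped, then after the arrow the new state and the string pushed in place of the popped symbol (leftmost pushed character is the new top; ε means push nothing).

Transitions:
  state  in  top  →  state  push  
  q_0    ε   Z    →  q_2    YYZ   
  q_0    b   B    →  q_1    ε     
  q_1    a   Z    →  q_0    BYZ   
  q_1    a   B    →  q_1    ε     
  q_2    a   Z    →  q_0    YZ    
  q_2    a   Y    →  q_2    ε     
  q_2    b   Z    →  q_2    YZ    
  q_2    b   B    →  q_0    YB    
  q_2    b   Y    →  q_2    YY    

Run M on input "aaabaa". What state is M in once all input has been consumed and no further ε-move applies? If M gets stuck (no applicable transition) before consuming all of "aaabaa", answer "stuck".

(q_0, aaabaa, Z) ⊢ (q_2, aaabaa, YYZ) ⊢ (q_2, aabaa, YZ) ⊢ (q_2, abaa, Z) ⊢ (q_0, baa, YZ)
No transition for (q_0, b, top Y); M blocks with input baa remaining.

stuck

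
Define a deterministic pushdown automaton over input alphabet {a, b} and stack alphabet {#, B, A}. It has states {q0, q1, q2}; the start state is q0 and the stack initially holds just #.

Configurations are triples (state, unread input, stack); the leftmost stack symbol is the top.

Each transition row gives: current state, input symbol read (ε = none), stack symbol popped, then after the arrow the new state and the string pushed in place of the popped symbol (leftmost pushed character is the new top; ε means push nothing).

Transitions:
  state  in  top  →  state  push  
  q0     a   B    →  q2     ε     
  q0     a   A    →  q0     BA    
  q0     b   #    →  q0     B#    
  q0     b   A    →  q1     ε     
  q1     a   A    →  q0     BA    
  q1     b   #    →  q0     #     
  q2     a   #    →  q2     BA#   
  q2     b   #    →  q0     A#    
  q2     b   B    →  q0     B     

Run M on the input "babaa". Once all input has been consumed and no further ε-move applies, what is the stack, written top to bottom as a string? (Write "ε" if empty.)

(q0, babaa, #)
  read b, top #: go to q0, push B# → (q0, abaa, B#)
  read a, top B: go to q2, push ε → (q2, baa, #)
  read b, top #: go to q0, push A# → (q0, aa, A#)
  read a, top A: go to q0, push BA → (q0, a, BA#)
  read a, top B: go to q2, push ε → (q2, ε, A#)
All input consumed in state q2 with stack A#.

A#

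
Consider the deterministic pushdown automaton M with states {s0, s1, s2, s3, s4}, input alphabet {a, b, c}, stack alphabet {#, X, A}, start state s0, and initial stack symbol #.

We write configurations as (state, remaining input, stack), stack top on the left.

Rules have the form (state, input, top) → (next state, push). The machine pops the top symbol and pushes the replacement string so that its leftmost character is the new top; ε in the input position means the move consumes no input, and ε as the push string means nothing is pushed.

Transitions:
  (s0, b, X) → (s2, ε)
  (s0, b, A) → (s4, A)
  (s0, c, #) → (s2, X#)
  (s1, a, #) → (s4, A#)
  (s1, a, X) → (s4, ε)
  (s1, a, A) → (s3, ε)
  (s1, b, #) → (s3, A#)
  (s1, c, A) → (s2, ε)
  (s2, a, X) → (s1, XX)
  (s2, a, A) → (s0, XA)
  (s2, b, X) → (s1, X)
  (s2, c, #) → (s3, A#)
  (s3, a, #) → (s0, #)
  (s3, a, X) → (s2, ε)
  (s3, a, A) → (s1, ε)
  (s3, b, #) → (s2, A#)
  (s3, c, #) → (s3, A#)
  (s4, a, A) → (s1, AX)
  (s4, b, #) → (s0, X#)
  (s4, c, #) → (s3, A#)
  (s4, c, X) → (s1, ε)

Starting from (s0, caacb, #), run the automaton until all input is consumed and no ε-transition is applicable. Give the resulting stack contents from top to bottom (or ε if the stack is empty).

A#

(s0, caacb, #) ⊢ (s2, aacb, X#) ⊢ (s1, acb, XX#) ⊢ (s4, cb, X#) ⊢ (s1, b, #) ⊢ (s3, ε, A#)
All input consumed in state s3 with stack A#.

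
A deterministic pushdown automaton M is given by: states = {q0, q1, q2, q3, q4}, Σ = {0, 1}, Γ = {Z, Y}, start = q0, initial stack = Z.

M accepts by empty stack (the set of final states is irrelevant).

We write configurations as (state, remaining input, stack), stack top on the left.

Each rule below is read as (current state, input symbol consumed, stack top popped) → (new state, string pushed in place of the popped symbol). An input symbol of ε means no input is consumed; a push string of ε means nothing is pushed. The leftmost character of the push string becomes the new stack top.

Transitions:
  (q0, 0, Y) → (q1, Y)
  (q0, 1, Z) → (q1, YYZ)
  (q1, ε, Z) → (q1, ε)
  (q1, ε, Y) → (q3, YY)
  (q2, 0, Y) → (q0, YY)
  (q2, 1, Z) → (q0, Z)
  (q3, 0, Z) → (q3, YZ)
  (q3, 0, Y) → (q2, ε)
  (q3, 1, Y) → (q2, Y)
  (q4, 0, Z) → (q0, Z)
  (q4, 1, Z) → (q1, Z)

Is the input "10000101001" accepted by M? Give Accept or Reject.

(q0, 10000101001, Z)
  read 1, top Z: go to q1, push YYZ → (q1, 0000101001, YYZ)
  ε-move, top Y: go to q3, push YY → (q3, 0000101001, YYYZ)
  read 0, top Y: go to q2, push ε → (q2, 000101001, YYZ)
  read 0, top Y: go to q0, push YY → (q0, 00101001, YYYZ)
  read 0, top Y: go to q1, push Y → (q1, 0101001, YYYZ)
  ε-move, top Y: go to q3, push YY → (q3, 0101001, YYYYZ)
  read 0, top Y: go to q2, push ε → (q2, 101001, YYYZ)
No transition applies at (q2, 101001, YYYZ); input not fully consumed.

Reject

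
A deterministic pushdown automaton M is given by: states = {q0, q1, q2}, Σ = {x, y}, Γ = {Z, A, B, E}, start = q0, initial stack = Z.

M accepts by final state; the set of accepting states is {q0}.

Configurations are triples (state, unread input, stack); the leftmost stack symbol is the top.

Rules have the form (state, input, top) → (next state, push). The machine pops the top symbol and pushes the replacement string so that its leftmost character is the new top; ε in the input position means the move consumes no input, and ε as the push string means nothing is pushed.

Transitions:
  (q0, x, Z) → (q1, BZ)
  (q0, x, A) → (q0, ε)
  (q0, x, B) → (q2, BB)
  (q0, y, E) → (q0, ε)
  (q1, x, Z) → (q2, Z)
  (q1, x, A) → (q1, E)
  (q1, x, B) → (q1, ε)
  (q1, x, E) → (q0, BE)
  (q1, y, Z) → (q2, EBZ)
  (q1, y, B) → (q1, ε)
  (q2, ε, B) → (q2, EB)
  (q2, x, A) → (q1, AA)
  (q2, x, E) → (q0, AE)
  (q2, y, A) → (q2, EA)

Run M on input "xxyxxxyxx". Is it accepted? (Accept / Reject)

(q0, xxyxxxyxx, Z)
  read x, top Z: go to q1, push BZ → (q1, xyxxxyxx, BZ)
  read x, top B: go to q1, push ε → (q1, yxxxyxx, Z)
  read y, top Z: go to q2, push EBZ → (q2, xxxyxx, EBZ)
  read x, top E: go to q0, push AE → (q0, xxyxx, AEBZ)
  read x, top A: go to q0, push ε → (q0, xyxx, EBZ)
No transition applies at (q0, xyxx, EBZ); input not fully consumed.

Reject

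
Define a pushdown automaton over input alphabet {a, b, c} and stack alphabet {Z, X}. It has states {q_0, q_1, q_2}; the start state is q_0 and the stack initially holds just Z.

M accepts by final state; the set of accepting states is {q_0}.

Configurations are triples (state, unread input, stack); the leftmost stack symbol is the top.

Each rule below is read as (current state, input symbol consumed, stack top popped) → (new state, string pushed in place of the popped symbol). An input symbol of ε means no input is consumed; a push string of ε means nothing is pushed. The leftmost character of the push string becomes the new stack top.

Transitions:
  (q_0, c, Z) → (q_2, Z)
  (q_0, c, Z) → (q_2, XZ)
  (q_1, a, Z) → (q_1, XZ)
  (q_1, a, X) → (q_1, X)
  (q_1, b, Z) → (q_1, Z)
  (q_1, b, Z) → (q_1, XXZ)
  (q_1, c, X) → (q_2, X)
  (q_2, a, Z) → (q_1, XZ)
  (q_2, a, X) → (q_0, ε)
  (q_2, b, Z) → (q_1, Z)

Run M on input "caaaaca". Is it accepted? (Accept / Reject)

Accept

One accepting computation: (q_0, caaaaca, Z) ⊢ (q_2, aaaaca, Z) ⊢ (q_1, aaaca, XZ) ⊢ (q_1, aaca, XZ) ⊢ (q_1, aca, XZ) ⊢ (q_1, ca, XZ) ⊢ (q_2, a, XZ) ⊢ (q_0, ε, Z)
All input consumed and state q_0 ∈ F.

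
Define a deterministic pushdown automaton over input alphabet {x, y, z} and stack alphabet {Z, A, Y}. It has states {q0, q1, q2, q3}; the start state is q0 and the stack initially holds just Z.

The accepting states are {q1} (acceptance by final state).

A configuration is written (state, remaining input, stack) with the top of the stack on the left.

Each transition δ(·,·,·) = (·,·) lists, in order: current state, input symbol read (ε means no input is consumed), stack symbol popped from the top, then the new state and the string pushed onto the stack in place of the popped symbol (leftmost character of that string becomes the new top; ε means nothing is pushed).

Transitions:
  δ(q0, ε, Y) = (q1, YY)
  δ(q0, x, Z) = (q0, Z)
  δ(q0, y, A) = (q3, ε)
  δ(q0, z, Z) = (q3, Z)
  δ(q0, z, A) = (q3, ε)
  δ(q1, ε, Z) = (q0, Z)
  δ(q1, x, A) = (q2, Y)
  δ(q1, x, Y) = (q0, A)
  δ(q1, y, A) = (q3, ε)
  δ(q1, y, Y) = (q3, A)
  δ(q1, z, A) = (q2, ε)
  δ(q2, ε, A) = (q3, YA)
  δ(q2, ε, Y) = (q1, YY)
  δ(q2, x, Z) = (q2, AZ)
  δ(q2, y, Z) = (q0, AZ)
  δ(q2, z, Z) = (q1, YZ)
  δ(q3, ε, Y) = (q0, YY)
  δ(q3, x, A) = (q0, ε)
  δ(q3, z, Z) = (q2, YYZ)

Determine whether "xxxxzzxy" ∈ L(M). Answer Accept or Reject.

(q0, xxxxzzxy, Z)
  read x, top Z: go to q0, push Z → (q0, xxxzzxy, Z)
  read x, top Z: go to q0, push Z → (q0, xxzzxy, Z)
  read x, top Z: go to q0, push Z → (q0, xzzxy, Z)
  read x, top Z: go to q0, push Z → (q0, zzxy, Z)
  read z, top Z: go to q3, push Z → (q3, zxy, Z)
  read z, top Z: go to q2, push YYZ → (q2, xy, YYZ)
  ε-move, top Y: go to q1, push YY → (q1, xy, YYYZ)
  read x, top Y: go to q0, push A → (q0, y, AYYZ)
  read y, top A: go to q3, push ε → (q3, ε, YYZ)
  ε-move, top Y: go to q0, push YY → (q0, ε, YYYZ)
  ε-move, top Y: go to q1, push YY → (q1, ε, YYYYZ)
All input consumed; state q1 ∈ F.

Accept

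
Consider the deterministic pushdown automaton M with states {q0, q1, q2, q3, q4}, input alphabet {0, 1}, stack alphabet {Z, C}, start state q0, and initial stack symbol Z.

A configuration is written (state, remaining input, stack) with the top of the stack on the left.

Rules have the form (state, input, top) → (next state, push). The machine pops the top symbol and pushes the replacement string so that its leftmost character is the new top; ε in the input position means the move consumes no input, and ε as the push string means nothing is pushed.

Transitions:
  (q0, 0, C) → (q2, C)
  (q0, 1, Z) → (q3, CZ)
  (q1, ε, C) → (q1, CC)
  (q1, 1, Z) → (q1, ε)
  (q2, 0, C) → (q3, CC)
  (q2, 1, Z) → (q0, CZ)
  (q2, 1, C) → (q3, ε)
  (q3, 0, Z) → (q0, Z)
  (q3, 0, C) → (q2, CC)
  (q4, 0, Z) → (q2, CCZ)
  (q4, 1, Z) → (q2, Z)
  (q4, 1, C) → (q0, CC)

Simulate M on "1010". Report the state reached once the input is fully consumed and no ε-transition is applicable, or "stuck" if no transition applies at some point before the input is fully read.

(q0, 1010, Z) ⊢ (q3, 010, CZ) ⊢ (q2, 10, CCZ) ⊢ (q3, 0, CZ) ⊢ (q2, ε, CCZ)
All input consumed; M is in state q2.

q2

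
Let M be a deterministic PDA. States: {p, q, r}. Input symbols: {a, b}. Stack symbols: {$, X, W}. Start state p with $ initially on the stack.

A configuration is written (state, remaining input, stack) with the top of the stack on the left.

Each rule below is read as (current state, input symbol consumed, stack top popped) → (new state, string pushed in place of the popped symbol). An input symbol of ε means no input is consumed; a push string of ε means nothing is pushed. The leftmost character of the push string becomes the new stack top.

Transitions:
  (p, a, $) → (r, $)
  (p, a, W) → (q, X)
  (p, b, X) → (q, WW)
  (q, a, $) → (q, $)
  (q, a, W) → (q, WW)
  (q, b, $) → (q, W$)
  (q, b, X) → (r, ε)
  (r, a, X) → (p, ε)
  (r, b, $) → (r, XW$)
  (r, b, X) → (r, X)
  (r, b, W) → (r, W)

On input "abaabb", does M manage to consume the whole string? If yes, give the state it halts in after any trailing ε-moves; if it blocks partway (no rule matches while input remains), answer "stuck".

(p, abaabb, $) ⊢ (r, baabb, $) ⊢ (r, aabb, XW$) ⊢ (p, abb, W$) ⊢ (q, bb, X$) ⊢ (r, b, $) ⊢ (r, ε, XW$)
All input consumed; M is in state r.

r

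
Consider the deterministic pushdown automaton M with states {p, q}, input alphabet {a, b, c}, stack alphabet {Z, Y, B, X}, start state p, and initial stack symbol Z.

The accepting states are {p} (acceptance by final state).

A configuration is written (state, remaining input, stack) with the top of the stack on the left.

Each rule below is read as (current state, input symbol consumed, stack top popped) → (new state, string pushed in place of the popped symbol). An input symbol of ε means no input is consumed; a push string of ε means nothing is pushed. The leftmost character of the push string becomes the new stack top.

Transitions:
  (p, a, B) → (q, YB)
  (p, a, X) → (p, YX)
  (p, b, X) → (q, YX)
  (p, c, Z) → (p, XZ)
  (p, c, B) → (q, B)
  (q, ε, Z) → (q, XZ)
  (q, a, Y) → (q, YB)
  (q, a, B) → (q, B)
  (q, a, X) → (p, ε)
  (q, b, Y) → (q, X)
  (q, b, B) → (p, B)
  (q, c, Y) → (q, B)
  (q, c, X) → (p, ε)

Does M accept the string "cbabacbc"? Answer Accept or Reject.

Reject

(p, cbabacbc, Z) ⊢ (p, babacbc, XZ) ⊢ (q, abacbc, YXZ) ⊢ (q, bacbc, YBXZ) ⊢ (q, acbc, XBXZ) ⊢ (p, cbc, BXZ) ⊢ (q, bc, BXZ) ⊢ (p, c, BXZ) ⊢ (q, ε, BXZ)
All input consumed; state q ∉ F and no further ε-move applies.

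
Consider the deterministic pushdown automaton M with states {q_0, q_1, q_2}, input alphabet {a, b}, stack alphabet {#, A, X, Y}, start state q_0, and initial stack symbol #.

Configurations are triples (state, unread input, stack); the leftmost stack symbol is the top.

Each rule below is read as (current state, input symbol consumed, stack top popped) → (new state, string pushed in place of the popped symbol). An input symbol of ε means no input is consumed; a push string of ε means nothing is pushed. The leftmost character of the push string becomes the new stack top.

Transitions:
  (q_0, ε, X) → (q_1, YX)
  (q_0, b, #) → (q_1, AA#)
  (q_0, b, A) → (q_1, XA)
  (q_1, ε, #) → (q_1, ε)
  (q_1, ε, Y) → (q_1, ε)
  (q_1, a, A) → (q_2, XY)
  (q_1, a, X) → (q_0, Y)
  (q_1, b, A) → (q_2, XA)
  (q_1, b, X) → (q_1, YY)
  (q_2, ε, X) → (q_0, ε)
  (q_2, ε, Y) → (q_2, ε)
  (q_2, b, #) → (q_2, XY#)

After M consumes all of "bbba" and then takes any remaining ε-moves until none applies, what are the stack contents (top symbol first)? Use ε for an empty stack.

(q_0, bbba, #)
  read b, top #: go to q_1, push AA# → (q_1, bba, AA#)
  read b, top A: go to q_2, push XA → (q_2, ba, XAA#)
  ε-move, top X: go to q_0, push ε → (q_0, ba, AA#)
  read b, top A: go to q_1, push XA → (q_1, a, XAA#)
  read a, top X: go to q_0, push Y → (q_0, ε, YAA#)
All input consumed in state q_0 with stack YAA#.

YAA#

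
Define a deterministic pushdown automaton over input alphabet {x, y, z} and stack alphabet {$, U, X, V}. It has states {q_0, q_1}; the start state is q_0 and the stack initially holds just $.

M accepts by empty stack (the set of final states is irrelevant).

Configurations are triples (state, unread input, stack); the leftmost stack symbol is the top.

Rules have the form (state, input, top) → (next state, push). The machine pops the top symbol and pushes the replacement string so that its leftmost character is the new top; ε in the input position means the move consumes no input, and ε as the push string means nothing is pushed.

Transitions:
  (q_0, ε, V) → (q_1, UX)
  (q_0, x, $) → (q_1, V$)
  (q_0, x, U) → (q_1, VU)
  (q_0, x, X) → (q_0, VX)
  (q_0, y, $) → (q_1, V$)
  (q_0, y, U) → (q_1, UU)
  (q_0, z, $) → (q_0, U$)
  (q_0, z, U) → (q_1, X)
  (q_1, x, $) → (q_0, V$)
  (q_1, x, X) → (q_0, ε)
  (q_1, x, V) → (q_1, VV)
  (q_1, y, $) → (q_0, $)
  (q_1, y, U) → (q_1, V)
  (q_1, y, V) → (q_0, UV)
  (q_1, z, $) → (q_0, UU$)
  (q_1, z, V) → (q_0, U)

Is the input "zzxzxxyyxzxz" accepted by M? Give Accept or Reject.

Reject

(q_0, zzxzxxyyxzxz, $) ⊢ (q_0, zxzxxyyxzxz, U$) ⊢ (q_1, xzxxyyxzxz, X$) ⊢ (q_0, zxxyyxzxz, $) ⊢ (q_0, xxyyxzxz, U$) ⊢ (q_1, xyyxzxz, VU$) ⊢ (q_1, yyxzxz, VVU$) ⊢ (q_0, yxzxz, UVVU$) ⊢ (q_1, xzxz, UUVVU$)
No transition applies at (q_1, xzxz, UUVVU$); input not fully consumed.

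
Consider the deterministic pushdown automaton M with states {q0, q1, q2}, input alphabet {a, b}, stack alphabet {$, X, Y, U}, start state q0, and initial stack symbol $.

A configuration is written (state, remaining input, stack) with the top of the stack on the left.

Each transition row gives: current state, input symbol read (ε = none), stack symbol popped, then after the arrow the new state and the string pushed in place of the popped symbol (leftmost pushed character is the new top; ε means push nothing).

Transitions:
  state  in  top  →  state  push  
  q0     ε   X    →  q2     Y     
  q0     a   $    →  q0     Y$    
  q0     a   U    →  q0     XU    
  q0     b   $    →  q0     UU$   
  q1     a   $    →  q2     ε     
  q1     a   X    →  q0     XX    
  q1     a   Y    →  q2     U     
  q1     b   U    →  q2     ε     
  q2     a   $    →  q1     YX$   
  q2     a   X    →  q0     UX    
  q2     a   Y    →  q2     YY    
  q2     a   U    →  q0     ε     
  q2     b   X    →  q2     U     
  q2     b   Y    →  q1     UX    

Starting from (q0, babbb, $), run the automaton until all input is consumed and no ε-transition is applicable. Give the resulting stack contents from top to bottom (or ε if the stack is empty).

(q0, babbb, $)
  read b, top $: go to q0, push UU$ → (q0, abbb, UU$)
  read a, top U: go to q0, push XU → (q0, bbb, XUU$)
  ε-move, top X: go to q2, push Y → (q2, bbb, YUU$)
  read b, top Y: go to q1, push UX → (q1, bb, UXUU$)
  read b, top U: go to q2, push ε → (q2, b, XUU$)
  read b, top X: go to q2, push U → (q2, ε, UUU$)
All input consumed in state q2 with stack UUU$.

UUU$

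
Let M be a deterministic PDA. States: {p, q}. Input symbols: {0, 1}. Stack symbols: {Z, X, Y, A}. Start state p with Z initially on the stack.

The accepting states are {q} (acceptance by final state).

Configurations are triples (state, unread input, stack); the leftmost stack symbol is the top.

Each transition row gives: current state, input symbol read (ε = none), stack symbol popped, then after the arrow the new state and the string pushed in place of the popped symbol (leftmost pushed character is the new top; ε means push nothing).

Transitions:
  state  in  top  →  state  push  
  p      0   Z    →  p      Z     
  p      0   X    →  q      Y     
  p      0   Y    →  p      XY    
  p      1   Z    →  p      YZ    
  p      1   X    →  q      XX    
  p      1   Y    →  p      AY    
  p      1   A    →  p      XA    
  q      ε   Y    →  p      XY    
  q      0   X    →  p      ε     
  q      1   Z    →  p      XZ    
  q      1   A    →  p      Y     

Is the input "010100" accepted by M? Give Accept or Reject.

(p, 010100, Z)
  read 0, top Z: go to p, push Z → (p, 10100, Z)
  read 1, top Z: go to p, push YZ → (p, 0100, YZ)
  read 0, top Y: go to p, push XY → (p, 100, XYZ)
  read 1, top X: go to q, push XX → (q, 00, XXYZ)
  read 0, top X: go to p, push ε → (p, 0, XYZ)
  read 0, top X: go to q, push Y → (q, ε, YYZ)
All input consumed; state q ∈ F.

Accept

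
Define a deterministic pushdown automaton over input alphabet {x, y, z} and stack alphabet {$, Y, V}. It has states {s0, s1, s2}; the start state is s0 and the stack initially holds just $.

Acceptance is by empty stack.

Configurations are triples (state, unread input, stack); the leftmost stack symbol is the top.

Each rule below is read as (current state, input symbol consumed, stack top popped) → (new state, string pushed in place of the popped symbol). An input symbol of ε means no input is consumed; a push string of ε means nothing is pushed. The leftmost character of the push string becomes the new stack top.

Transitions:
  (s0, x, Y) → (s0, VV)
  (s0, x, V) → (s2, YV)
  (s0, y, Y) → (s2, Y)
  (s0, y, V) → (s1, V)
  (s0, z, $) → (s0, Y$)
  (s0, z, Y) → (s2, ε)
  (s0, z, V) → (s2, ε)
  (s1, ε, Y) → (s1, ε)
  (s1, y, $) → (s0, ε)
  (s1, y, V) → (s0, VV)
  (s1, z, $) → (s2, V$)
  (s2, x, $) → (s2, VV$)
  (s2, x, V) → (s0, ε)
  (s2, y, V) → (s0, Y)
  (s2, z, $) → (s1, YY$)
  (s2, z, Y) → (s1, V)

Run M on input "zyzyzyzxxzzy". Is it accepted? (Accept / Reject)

Accept

(s0, zyzyzyzxxzzy, $) ⊢ (s0, yzyzyzxxzzy, Y$) ⊢ (s2, zyzyzxxzzy, Y$) ⊢ (s1, yzyzxxzzy, V$) ⊢ (s0, zyzxxzzy, VV$) ⊢ (s2, yzxxzzy, V$) ⊢ (s0, zxxzzy, Y$) ⊢ (s2, xxzzy, $) ⊢ (s2, xzzy, VV$) ⊢ (s0, zzy, V$) ⊢ (s2, zy, $) ⊢ (s1, y, YY$) ⊢ (s1, y, Y$) ⊢ (s1, y, $) ⊢ (s0, ε, ε)
All input consumed and the stack is empty.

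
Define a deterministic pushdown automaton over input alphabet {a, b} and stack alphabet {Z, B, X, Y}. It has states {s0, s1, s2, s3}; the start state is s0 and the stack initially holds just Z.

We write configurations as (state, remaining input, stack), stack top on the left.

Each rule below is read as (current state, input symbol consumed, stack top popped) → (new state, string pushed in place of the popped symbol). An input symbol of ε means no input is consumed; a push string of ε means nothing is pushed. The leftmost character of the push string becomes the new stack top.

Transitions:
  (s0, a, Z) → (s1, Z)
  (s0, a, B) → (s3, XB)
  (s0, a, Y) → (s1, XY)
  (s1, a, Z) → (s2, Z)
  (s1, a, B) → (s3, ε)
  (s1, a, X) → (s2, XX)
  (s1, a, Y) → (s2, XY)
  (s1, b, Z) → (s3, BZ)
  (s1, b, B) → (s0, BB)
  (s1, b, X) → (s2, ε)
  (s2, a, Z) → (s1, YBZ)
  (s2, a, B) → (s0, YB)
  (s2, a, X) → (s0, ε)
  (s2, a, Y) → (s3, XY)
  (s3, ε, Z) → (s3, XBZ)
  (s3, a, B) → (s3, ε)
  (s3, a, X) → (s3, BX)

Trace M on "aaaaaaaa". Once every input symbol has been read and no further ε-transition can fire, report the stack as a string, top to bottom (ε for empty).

XYBZ

(s0, aaaaaaaa, Z)
  read a, top Z: go to s1, push Z → (s1, aaaaaaa, Z)
  read a, top Z: go to s2, push Z → (s2, aaaaaa, Z)
  read a, top Z: go to s1, push YBZ → (s1, aaaaa, YBZ)
  read a, top Y: go to s2, push XY → (s2, aaaa, XYBZ)
  read a, top X: go to s0, push ε → (s0, aaa, YBZ)
  read a, top Y: go to s1, push XY → (s1, aa, XYBZ)
  read a, top X: go to s2, push XX → (s2, a, XXYBZ)
  read a, top X: go to s0, push ε → (s0, ε, XYBZ)
All input consumed in state s0 with stack XYBZ.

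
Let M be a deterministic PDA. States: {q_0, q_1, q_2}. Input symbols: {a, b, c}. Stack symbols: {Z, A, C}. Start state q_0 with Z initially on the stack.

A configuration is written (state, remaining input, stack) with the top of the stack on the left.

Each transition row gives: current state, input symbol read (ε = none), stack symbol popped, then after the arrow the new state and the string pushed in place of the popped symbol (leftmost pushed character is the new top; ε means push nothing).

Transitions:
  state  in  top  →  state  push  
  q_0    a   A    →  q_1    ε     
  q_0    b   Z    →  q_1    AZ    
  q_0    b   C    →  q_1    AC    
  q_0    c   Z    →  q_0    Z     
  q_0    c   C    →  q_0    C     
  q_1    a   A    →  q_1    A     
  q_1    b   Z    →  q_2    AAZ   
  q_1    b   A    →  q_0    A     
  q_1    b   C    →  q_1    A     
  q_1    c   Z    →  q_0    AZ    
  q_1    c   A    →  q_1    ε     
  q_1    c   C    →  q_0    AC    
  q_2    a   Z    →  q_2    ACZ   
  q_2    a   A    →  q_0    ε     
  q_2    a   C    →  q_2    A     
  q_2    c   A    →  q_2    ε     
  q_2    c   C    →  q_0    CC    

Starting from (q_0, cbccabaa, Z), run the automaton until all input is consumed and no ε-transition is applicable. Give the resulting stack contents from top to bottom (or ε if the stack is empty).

Z

(q_0, cbccabaa, Z)
  read c, top Z: go to q_0, push Z → (q_0, bccabaa, Z)
  read b, top Z: go to q_1, push AZ → (q_1, ccabaa, AZ)
  read c, top A: go to q_1, push ε → (q_1, cabaa, Z)
  read c, top Z: go to q_0, push AZ → (q_0, abaa, AZ)
  read a, top A: go to q_1, push ε → (q_1, baa, Z)
  read b, top Z: go to q_2, push AAZ → (q_2, aa, AAZ)
  read a, top A: go to q_0, push ε → (q_0, a, AZ)
  read a, top A: go to q_1, push ε → (q_1, ε, Z)
All input consumed in state q_1 with stack Z.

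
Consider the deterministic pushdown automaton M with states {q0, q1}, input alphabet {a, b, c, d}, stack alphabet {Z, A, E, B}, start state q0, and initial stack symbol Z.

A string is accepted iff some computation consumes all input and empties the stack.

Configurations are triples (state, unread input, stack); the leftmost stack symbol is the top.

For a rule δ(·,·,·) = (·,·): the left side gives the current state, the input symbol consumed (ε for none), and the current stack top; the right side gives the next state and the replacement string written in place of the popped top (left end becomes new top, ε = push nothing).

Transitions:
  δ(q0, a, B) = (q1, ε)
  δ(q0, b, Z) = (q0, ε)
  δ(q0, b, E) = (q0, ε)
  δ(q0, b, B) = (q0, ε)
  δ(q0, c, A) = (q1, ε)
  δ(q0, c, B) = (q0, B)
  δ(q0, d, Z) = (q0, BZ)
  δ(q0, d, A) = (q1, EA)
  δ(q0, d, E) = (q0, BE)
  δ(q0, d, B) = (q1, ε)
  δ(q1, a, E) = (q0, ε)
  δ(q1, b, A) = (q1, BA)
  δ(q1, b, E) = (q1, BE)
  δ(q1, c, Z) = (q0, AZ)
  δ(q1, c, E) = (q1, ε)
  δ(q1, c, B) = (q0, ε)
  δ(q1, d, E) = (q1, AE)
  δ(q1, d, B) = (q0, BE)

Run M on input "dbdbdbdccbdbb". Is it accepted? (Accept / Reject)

Accept

(q0, dbdbdbdccbdbb, Z)
  read d, top Z: go to q0, push BZ → (q0, bdbdbdccbdbb, BZ)
  read b, top B: go to q0, push ε → (q0, dbdbdccbdbb, Z)
  read d, top Z: go to q0, push BZ → (q0, bdbdccbdbb, BZ)
  read b, top B: go to q0, push ε → (q0, dbdccbdbb, Z)
  read d, top Z: go to q0, push BZ → (q0, bdccbdbb, BZ)
  read b, top B: go to q0, push ε → (q0, dccbdbb, Z)
  read d, top Z: go to q0, push BZ → (q0, ccbdbb, BZ)
  read c, top B: go to q0, push B → (q0, cbdbb, BZ)
  read c, top B: go to q0, push B → (q0, bdbb, BZ)
  read b, top B: go to q0, push ε → (q0, dbb, Z)
  read d, top Z: go to q0, push BZ → (q0, bb, BZ)
  read b, top B: go to q0, push ε → (q0, b, Z)
  read b, top Z: go to q0, push ε → (q0, ε, ε)
All input consumed and the stack is empty.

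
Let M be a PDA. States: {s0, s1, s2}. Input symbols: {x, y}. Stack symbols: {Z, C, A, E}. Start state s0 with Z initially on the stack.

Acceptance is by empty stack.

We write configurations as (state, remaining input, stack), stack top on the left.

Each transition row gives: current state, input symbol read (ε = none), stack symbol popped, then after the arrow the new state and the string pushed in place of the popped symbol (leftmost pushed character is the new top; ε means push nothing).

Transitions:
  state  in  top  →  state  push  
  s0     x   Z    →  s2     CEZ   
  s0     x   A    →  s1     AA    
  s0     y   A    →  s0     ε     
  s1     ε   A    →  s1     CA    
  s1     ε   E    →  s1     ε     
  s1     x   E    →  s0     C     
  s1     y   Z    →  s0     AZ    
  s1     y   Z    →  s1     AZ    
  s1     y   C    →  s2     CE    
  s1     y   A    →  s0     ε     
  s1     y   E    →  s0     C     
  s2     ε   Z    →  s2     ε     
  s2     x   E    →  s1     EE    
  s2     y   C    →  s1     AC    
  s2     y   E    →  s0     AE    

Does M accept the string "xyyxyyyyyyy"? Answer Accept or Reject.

No computation consumes all input and empties the stack.

Reject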